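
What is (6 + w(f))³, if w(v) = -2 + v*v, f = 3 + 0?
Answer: 2197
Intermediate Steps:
f = 3
w(v) = -2 + v²
(6 + w(f))³ = (6 + (-2 + 3²))³ = (6 + (-2 + 9))³ = (6 + 7)³ = 13³ = 2197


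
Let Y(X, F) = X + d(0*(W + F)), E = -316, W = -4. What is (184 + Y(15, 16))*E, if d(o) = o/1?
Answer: -62884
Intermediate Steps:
d(o) = o (d(o) = o*1 = o)
Y(X, F) = X (Y(X, F) = X + 0*(-4 + F) = X + 0 = X)
(184 + Y(15, 16))*E = (184 + 15)*(-316) = 199*(-316) = -62884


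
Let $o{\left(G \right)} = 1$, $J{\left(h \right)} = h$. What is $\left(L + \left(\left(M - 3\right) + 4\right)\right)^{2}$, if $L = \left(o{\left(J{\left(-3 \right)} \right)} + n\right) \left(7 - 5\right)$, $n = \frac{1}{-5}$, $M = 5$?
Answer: $\frac{1444}{25} \approx 57.76$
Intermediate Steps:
$n = - \frac{1}{5} \approx -0.2$
$L = \frac{8}{5}$ ($L = \left(1 - \frac{1}{5}\right) \left(7 - 5\right) = \frac{4}{5} \cdot 2 = \frac{8}{5} \approx 1.6$)
$\left(L + \left(\left(M - 3\right) + 4\right)\right)^{2} = \left(\frac{8}{5} + \left(\left(5 - 3\right) + 4\right)\right)^{2} = \left(\frac{8}{5} + \left(2 + 4\right)\right)^{2} = \left(\frac{8}{5} + 6\right)^{2} = \left(\frac{38}{5}\right)^{2} = \frac{1444}{25}$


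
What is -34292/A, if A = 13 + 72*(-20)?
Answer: 34292/1427 ≈ 24.031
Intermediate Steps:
A = -1427 (A = 13 - 1440 = -1427)
-34292/A = -34292/(-1427) = -34292*(-1/1427) = 34292/1427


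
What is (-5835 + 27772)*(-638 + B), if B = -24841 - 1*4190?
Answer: -650848853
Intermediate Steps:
B = -29031 (B = -24841 - 4190 = -29031)
(-5835 + 27772)*(-638 + B) = (-5835 + 27772)*(-638 - 29031) = 21937*(-29669) = -650848853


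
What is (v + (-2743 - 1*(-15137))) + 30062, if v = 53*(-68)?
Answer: 38852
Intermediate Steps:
v = -3604
(v + (-2743 - 1*(-15137))) + 30062 = (-3604 + (-2743 - 1*(-15137))) + 30062 = (-3604 + (-2743 + 15137)) + 30062 = (-3604 + 12394) + 30062 = 8790 + 30062 = 38852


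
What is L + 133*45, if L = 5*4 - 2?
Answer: 6003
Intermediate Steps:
L = 18 (L = 20 - 2 = 18)
L + 133*45 = 18 + 133*45 = 18 + 5985 = 6003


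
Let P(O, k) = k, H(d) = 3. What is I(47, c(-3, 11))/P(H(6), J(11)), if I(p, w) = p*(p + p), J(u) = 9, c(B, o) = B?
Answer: 4418/9 ≈ 490.89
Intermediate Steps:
I(p, w) = 2*p² (I(p, w) = p*(2*p) = 2*p²)
I(47, c(-3, 11))/P(H(6), J(11)) = (2*47²)/9 = (2*2209)*(⅑) = 4418*(⅑) = 4418/9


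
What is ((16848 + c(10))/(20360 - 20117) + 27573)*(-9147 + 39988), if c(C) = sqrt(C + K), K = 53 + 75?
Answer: 2557551607/3 + 30841*sqrt(138)/243 ≈ 8.5252e+8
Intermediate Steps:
K = 128
c(C) = sqrt(128 + C) (c(C) = sqrt(C + 128) = sqrt(128 + C))
((16848 + c(10))/(20360 - 20117) + 27573)*(-9147 + 39988) = ((16848 + sqrt(128 + 10))/(20360 - 20117) + 27573)*(-9147 + 39988) = ((16848 + sqrt(138))/243 + 27573)*30841 = ((16848 + sqrt(138))*(1/243) + 27573)*30841 = ((208/3 + sqrt(138)/243) + 27573)*30841 = (82927/3 + sqrt(138)/243)*30841 = 2557551607/3 + 30841*sqrt(138)/243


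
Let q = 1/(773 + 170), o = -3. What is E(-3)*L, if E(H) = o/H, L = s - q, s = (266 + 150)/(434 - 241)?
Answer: 392095/181999 ≈ 2.1544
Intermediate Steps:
s = 416/193 ≈ 2.1554
q = 1/943 ≈ 0.0010604
L = 392095/181999 (L = 416/193 - 1*1/943 = 416/193 - 1/943 = 392095/181999 ≈ 2.1544)
E(H) = -3/H
E(-3)*L = -3/(-3)*(392095/181999) = -3*(-⅓)*(392095/181999) = 1*(392095/181999) = 392095/181999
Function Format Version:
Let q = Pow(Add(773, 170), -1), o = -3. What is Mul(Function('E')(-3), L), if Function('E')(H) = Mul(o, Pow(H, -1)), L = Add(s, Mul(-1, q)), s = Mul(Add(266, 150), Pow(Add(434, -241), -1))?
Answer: Rational(392095, 181999) ≈ 2.1544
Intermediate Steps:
s = Rational(416, 193) (s = Mul(416, Pow(193, -1)) = Mul(416, Rational(1, 193)) = Rational(416, 193) ≈ 2.1554)
q = Rational(1, 943) (q = Pow(943, -1) = Rational(1, 943) ≈ 0.0010604)
L = Rational(392095, 181999) (L = Add(Rational(416, 193), Mul(-1, Rational(1, 943))) = Add(Rational(416, 193), Rational(-1, 943)) = Rational(392095, 181999) ≈ 2.1544)
Function('E')(H) = Mul(-3, Pow(H, -1))
Mul(Function('E')(-3), L) = Mul(Mul(-3, Pow(-3, -1)), Rational(392095, 181999)) = Mul(Mul(-3, Rational(-1, 3)), Rational(392095, 181999)) = Mul(1, Rational(392095, 181999)) = Rational(392095, 181999)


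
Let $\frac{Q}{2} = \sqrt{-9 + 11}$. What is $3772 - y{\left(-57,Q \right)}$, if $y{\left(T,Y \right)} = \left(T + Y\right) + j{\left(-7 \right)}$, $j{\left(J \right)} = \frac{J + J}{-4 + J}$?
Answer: $\frac{42105}{11} - 2 \sqrt{2} \approx 3824.9$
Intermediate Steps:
$Q = 2 \sqrt{2}$ ($Q = 2 \sqrt{-9 + 11} = 2 \sqrt{2} \approx 2.8284$)
$j{\left(J \right)} = \frac{2 J}{-4 + J}$
$y{\left(T,Y \right)} = \frac{14}{11} + T + Y$ ($y{\left(T,Y \right)} = \left(T + Y\right) + 2 \left(-7\right) \frac{1}{-4 - 7} = \left(T + Y\right) + 2 \left(-7\right) \frac{1}{-11} = \left(T + Y\right) + 2 \left(-7\right) \left(- \frac{1}{11}\right) = \left(T + Y\right) + \frac{14}{11} = \frac{14}{11} + T + Y$)
$3772 - y{\left(-57,Q \right)} = 3772 - \left(\frac{14}{11} - 57 + 2 \sqrt{2}\right) = 3772 - \left(- \frac{613}{11} + 2 \sqrt{2}\right) = 3772 + \left(\frac{613}{11} - 2 \sqrt{2}\right) = \frac{42105}{11} - 2 \sqrt{2}$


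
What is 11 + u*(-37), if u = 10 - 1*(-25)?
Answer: -1284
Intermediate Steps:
u = 35 (u = 10 + 25 = 35)
11 + u*(-37) = 11 + 35*(-37) = 11 - 1295 = -1284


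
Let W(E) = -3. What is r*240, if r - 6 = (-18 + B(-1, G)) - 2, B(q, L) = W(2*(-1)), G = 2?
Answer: -4080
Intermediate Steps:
B(q, L) = -3
r = -17 (r = 6 + ((-18 - 3) - 2) = 6 + (-21 - 2) = 6 - 23 = -17)
r*240 = -17*240 = -4080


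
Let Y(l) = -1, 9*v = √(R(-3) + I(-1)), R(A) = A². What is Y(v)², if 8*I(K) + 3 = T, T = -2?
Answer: 1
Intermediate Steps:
I(K) = -5/8 (I(K) = -3/8 + (⅛)*(-2) = -3/8 - ¼ = -5/8)
v = √134/36 (v = √((-3)² - 5/8)/9 = √(9 - 5/8)/9 = √(67/8)/9 = (√134/4)/9 = √134/36 ≈ 0.32155)
Y(v)² = (-1)² = 1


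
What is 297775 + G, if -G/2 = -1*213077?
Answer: 723929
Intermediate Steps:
G = 426154 (G = -(-2)*213077 = -2*(-213077) = 426154)
297775 + G = 297775 + 426154 = 723929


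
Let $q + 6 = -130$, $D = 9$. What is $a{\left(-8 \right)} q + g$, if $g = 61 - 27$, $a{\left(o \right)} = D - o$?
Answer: $-2278$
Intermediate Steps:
$q = -136$ ($q = -6 - 130 = -136$)
$a{\left(o \right)} = 9 - o$
$g = 34$ ($g = 61 - 27 = 34$)
$a{\left(-8 \right)} q + g = \left(9 - -8\right) \left(-136\right) + 34 = \left(9 + 8\right) \left(-136\right) + 34 = 17 \left(-136\right) + 34 = -2312 + 34 = -2278$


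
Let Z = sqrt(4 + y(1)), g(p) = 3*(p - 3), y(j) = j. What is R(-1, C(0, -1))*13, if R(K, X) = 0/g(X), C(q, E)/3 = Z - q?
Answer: 0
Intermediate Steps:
g(p) = -9 + 3*p (g(p) = 3*(-3 + p) = -9 + 3*p)
Z = sqrt(5) (Z = sqrt(4 + 1) = sqrt(5) ≈ 2.2361)
C(q, E) = -3*q + 3*sqrt(5) (C(q, E) = 3*(sqrt(5) - q) = -3*q + 3*sqrt(5))
R(K, X) = 0 (R(K, X) = 0/(-9 + 3*X) = 0)
R(-1, C(0, -1))*13 = 0*13 = 0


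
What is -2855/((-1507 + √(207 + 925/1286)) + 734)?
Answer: 2838092690/768155167 + 2855*√343525322/768155167 ≈ 3.7636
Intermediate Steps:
-2855/((-1507 + √(207 + 925/1286)) + 734) = -2855/((-1507 + √(267127/1286)) + 734) = -2855/((-1507 + √343525322/1286) + 734) = -2855/(-773 + √343525322/1286)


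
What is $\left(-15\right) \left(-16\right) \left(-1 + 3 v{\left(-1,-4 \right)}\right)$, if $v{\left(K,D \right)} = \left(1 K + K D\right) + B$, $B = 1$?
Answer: $2640$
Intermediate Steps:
$v{\left(K,D \right)} = 1 + K + D K$ ($v{\left(K,D \right)} = \left(1 K + K D\right) + 1 = \left(K + D K\right) + 1 = 1 + K + D K$)
$\left(-15\right) \left(-16\right) \left(-1 + 3 v{\left(-1,-4 \right)}\right) = \left(-15\right) \left(-16\right) \left(-1 + 3 \left(1 - 1 - -4\right)\right) = 240 \left(-1 + 3 \left(1 - 1 + 4\right)\right) = 240 \left(-1 + 3 \cdot 4\right) = 240 \left(-1 + 12\right) = 240 \cdot 11 = 2640$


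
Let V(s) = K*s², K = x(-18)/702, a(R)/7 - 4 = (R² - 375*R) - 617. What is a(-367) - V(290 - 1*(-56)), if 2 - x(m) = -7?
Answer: 74114515/39 ≈ 1.9004e+6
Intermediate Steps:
x(m) = 9 (x(m) = 2 - 1*(-7) = 2 + 7 = 9)
a(R) = -4291 - 2625*R + 7*R² (a(R) = 28 + 7*((R² - 375*R) - 617) = 28 + 7*(-617 + R² - 375*R) = 28 + (-4319 - 2625*R + 7*R²) = -4291 - 2625*R + 7*R²)
K = 1/78 (K = 9/702 = 9*(1/702) = 1/78 ≈ 0.012821)
V(s) = s²/78
a(-367) - V(290 - 1*(-56)) = (-4291 - 2625*(-367) + 7*(-367)²) - (290 - 1*(-56))²/78 = (-4291 + 963375 + 7*134689) - (290 + 56)²/78 = (-4291 + 963375 + 942823) - 346²/78 = 1901907 - 119716/78 = 1901907 - 1*59858/39 = 1901907 - 59858/39 = 74114515/39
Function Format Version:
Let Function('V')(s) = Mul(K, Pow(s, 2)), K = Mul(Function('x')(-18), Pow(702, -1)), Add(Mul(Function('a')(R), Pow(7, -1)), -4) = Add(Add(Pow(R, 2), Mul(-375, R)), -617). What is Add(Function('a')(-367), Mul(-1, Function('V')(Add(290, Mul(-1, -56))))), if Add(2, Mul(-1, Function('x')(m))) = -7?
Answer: Rational(74114515, 39) ≈ 1.9004e+6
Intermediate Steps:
Function('x')(m) = 9 (Function('x')(m) = Add(2, Mul(-1, -7)) = Add(2, 7) = 9)
Function('a')(R) = Add(-4291, Mul(-2625, R), Mul(7, Pow(R, 2))) (Function('a')(R) = Add(28, Mul(7, Add(Add(Pow(R, 2), Mul(-375, R)), -617))) = Add(28, Mul(7, Add(-617, Pow(R, 2), Mul(-375, R)))) = Add(28, Add(-4319, Mul(-2625, R), Mul(7, Pow(R, 2)))) = Add(-4291, Mul(-2625, R), Mul(7, Pow(R, 2))))
K = Rational(1, 78) (K = Mul(9, Pow(702, -1)) = Mul(9, Rational(1, 702)) = Rational(1, 78) ≈ 0.012821)
Function('V')(s) = Mul(Rational(1, 78), Pow(s, 2))
Add(Function('a')(-367), Mul(-1, Function('V')(Add(290, Mul(-1, -56))))) = Add(Add(-4291, Mul(-2625, -367), Mul(7, Pow(-367, 2))), Mul(-1, Mul(Rational(1, 78), Pow(Add(290, Mul(-1, -56)), 2)))) = Add(Add(-4291, 963375, Mul(7, 134689)), Mul(-1, Mul(Rational(1, 78), Pow(Add(290, 56), 2)))) = Add(Add(-4291, 963375, 942823), Mul(-1, Mul(Rational(1, 78), Pow(346, 2)))) = Add(1901907, Mul(-1, Mul(Rational(1, 78), 119716))) = Add(1901907, Mul(-1, Rational(59858, 39))) = Add(1901907, Rational(-59858, 39)) = Rational(74114515, 39)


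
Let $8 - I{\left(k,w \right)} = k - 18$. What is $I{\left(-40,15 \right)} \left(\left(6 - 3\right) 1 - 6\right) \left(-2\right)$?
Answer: $396$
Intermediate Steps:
$I{\left(k,w \right)} = 26 - k$ ($I{\left(k,w \right)} = 8 - \left(k - 18\right) = 8 - \left(-18 + k\right) = 26 - k$)
$I{\left(-40,15 \right)} \left(\left(6 - 3\right) 1 - 6\right) \left(-2\right) = \left(26 - -40\right) \left(\left(6 - 3\right) 1 - 6\right) \left(-2\right) = \left(26 + 40\right) \left(3 \cdot 1 - 6\right) \left(-2\right) = 66 \left(3 - 6\right) \left(-2\right) = 66 \left(\left(-3\right) \left(-2\right)\right) = 66 \cdot 6 = 396$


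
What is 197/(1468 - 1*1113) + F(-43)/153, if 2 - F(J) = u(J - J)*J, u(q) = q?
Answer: 30851/54315 ≈ 0.56800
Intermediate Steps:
F(J) = 2 (F(J) = 2 - (J - J)*J = 2 - 0*J = 2 - 1*0 = 2 + 0 = 2)
197/(1468 - 1*1113) + F(-43)/153 = 197/(1468 - 1*1113) + 2/153 = 197/(1468 - 1113) + 2*(1/153) = 197/355 + 2/153 = 30851/54315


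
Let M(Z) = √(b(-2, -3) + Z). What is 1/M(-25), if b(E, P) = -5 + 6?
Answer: -I*√6/12 ≈ -0.20412*I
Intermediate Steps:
b(E, P) = 1
M(Z) = √(1 + Z)
1/M(-25) = 1/(√(1 - 25)) = 1/(√(-24)) = 1/(2*I*√6) = -I*√6/12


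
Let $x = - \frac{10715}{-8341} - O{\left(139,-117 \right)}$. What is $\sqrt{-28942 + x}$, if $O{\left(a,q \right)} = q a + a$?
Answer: $\frac{3 i \sqrt{99076458227}}{8341} \approx 113.21 i$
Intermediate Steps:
$O{\left(a,q \right)} = a + a q$ ($O{\left(a,q \right)} = a q + a = a + a q$)
$x = \frac{134500999}{8341}$ ($x = - \frac{10715}{-8341} - 139 \left(1 - 117\right) = \left(-10715\right) \left(- \frac{1}{8341}\right) - 139 \left(-116\right) = \frac{10715}{8341} - -16124 = \frac{10715}{8341} + 16124 = \frac{134500999}{8341} \approx 16125.0$)
$\sqrt{-28942 + x} = \sqrt{-28942 + \frac{134500999}{8341}} = \sqrt{- \frac{106904223}{8341}} = \frac{3 i \sqrt{99076458227}}{8341}$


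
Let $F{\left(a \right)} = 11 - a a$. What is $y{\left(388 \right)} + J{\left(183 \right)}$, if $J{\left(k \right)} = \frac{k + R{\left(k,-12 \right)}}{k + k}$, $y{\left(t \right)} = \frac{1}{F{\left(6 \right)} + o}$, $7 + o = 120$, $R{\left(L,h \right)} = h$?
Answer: $\frac{2569}{5368} \approx 0.47858$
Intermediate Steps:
$o = 113$ ($o = -7 + 120 = 113$)
$F{\left(a \right)} = 11 - a^{2}$
$y{\left(t \right)} = \frac{1}{88}$ ($y{\left(t \right)} = \frac{1}{\left(11 - 6^{2}\right) + 113} = \frac{1}{\left(11 - 36\right) + 113} = \frac{1}{-25 + 113} = \frac{1}{88}$)
$J{\left(k \right)} = \frac{-12 + k}{2 k}$ ($J{\left(k \right)} = \frac{k - 12}{k + k} = \frac{-12 + k}{2 k}$)
$y{\left(388 \right)} + J{\left(183 \right)} = \frac{1}{88} + \frac{-12 + 183}{2 \cdot 183} = \frac{1}{88} + \frac{1}{2} \cdot \frac{1}{183} \cdot 171 = \frac{1}{88} + \frac{57}{122} = \frac{2569}{5368}$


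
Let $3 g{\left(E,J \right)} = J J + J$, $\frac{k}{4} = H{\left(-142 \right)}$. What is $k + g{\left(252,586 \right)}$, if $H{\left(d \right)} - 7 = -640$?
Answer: $\frac{336386}{3} \approx 1.1213 \cdot 10^{5}$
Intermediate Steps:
$H{\left(d \right)} = -633$ ($H{\left(d \right)} = 7 - 640 = -633$)
$k = -2532$ ($k = 4 \left(-633\right) = -2532$)
$g{\left(E,J \right)} = \frac{J}{3} + \frac{J^{2}}{3}$ ($g{\left(E,J \right)} = \frac{J J + J}{3} = \frac{J^{2} + J}{3} = \frac{J + J^{2}}{3} = \frac{J}{3} + \frac{J^{2}}{3}$)
$k + g{\left(252,586 \right)} = -2532 + \frac{1}{3} \cdot 586 \left(1 + 586\right) = -2532 + \frac{1}{3} \cdot 586 \cdot 587 = -2532 + \frac{343982}{3} = \frac{336386}{3}$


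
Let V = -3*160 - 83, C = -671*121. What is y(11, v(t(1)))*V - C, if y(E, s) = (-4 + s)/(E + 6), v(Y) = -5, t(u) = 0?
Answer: 1385314/17 ≈ 81489.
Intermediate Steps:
C = -81191
y(E, s) = (-4 + s)/(6 + E)
V = -563 (V = -480 - 83 = -563)
y(11, v(t(1)))*V - C = ((-4 - 5)/(6 + 11))*(-563) - 1*(-81191) = (-9/17)*(-563) + 81191 = ((1/17)*(-9))*(-563) + 81191 = -9/17*(-563) + 81191 = 5067/17 + 81191 = 1385314/17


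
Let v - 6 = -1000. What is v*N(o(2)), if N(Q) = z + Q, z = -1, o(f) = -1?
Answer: 1988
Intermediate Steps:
v = -994 (v = 6 - 1000 = -994)
N(Q) = -1 + Q
v*N(o(2)) = -994*(-1 - 1) = -994*(-2) = 1988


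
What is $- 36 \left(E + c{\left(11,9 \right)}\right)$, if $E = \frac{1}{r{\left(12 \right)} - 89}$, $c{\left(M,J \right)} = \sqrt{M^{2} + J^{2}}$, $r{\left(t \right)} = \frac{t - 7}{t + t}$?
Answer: $\frac{864}{2131} - 36 \sqrt{202} \approx -511.25$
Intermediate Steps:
$r{\left(t \right)} = \frac{-7 + t}{2 t}$
$c{\left(M,J \right)} = \sqrt{J^{2} + M^{2}}$
$E = - \frac{24}{2131}$ ($E = \frac{1}{\frac{-7 + 12}{2 \cdot 12} - 89} = \frac{1}{\frac{1}{2} \cdot \frac{1}{12} \cdot 5 - 89} = \frac{1}{\frac{5}{24} - 89} = \frac{1}{- \frac{2131}{24}} = - \frac{24}{2131} \approx -0.011262$)
$- 36 \left(E + c{\left(11,9 \right)}\right) = - 36 \left(- \frac{24}{2131} + \sqrt{9^{2} + 11^{2}}\right) = - 36 \left(- \frac{24}{2131} + \sqrt{81 + 121}\right) = - 36 \left(- \frac{24}{2131} + \sqrt{202}\right) = \frac{864}{2131} - 36 \sqrt{202}$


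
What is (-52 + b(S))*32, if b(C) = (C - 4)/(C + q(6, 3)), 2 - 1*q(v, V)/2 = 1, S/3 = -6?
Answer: -1620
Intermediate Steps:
S = -18 (S = 3*(-6) = -18)
q(v, V) = 2 (q(v, V) = 4 - 2*1 = 4 - 2 = 2)
b(C) = (-4 + C)/(2 + C) (b(C) = (C - 4)/(C + 2) = (-4 + C)/(2 + C))
(-52 + b(S))*32 = (-52 + (-4 - 18)/(2 - 18))*32 = (-52 - 22/(-16))*32 = (-52 - 1/16*(-22))*32 = (-52 + 11/8)*32 = -405/8*32 = -1620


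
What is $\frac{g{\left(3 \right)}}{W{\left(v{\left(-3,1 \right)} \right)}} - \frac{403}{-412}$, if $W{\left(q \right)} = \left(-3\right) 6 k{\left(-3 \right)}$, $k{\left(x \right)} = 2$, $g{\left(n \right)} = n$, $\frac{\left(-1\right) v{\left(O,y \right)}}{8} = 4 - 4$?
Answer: $\frac{553}{618} \approx 0.89482$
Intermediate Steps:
$v{\left(O,y \right)} = 0$ ($v{\left(O,y \right)} = - 8 \left(4 - 4\right) = \left(-8\right) 0 = 0$)
$W{\left(q \right)} = -36$ ($W{\left(q \right)} = \left(-3\right) 6 \cdot 2 = \left(-18\right) 2 = -36$)
$\frac{g{\left(3 \right)}}{W{\left(v{\left(-3,1 \right)} \right)}} - \frac{403}{-412} = \frac{3}{-36} - \frac{403}{-412} = 3 \left(- \frac{1}{36}\right) - - \frac{403}{412} = - \frac{1}{12} + \frac{403}{412} = \frac{553}{618}$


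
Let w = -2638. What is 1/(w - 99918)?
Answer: -1/102556 ≈ -9.7508e-6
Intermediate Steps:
1/(w - 99918) = 1/(-2638 - 99918) = 1/(-102556) = -1/102556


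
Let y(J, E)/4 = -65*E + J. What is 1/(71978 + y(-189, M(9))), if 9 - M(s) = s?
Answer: 1/71222 ≈ 1.4041e-5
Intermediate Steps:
M(s) = 9 - s
y(J, E) = -260*E + 4*J (y(J, E) = 4*(-65*E + J) = 4*(J - 65*E) = -260*E + 4*J)
1/(71978 + y(-189, M(9))) = 1/(71978 + (-260*(9 - 1*9) + 4*(-189))) = 1/(71978 + (-260*(9 - 9) - 756)) = 1/(71978 + (-260*0 - 756)) = 1/(71978 + (0 - 756)) = 1/(71978 - 756) = 1/71222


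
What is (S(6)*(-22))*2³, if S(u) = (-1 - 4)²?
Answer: -4400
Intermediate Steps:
S(u) = 25 (S(u) = (-5)² = 25)
(S(6)*(-22))*2³ = (25*(-22))*2³ = -550*8 = -4400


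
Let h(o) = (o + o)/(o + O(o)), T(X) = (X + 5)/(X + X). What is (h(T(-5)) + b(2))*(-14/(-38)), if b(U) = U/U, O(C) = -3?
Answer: 7/19 ≈ 0.36842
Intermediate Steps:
T(X) = (5 + X)/(2*X) (T(X) = (5 + X)/((2*X)) = (5 + X)*(1/(2*X)) = (5 + X)/(2*X))
b(U) = 1
h(o) = 2*o/(-3 + o) (h(o) = (o + o)/(o - 3) = (2*o)/(-3 + o) = 2*o/(-3 + o))
(h(T(-5)) + b(2))*(-14/(-38)) = (2*((½)*(5 - 5)/(-5))/(-3 + (½)*(5 - 5)/(-5)) + 1)*(-14/(-38)) = (2*((½)*(-⅕)*0)/(-3 + (½)*(-⅕)*0) + 1)*(-14*(-1/38)) = (2*0/(-3 + 0) + 1)*(7/19) = (2*0/(-3) + 1)*(7/19) = (2*0*(-⅓) + 1)*(7/19) = (0 + 1)*(7/19) = 1*(7/19) = 7/19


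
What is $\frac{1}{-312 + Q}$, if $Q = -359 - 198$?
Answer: $- \frac{1}{869} \approx -0.0011507$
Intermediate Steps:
$Q = -557$ ($Q = -359 - 198 = -557$)
$\frac{1}{-312 + Q} = \frac{1}{-312 - 557} = \frac{1}{-869} = - \frac{1}{869}$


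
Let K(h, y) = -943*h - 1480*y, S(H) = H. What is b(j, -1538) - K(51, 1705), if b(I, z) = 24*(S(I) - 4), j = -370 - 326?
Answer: 2554693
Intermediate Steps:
j = -696
K(h, y) = -1480*y - 943*h
b(I, z) = -96 + 24*I (b(I, z) = 24*(I - 4) = 24*(-4 + I) = -96 + 24*I)
b(j, -1538) - K(51, 1705) = (-96 + 24*(-696)) - (-1480*1705 - 943*51) = (-96 - 16704) - (-2523400 - 48093) = -16800 - 1*(-2571493) = -16800 + 2571493 = 2554693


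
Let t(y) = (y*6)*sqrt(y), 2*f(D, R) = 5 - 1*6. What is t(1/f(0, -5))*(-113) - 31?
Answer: -31 + 1356*I*sqrt(2) ≈ -31.0 + 1917.7*I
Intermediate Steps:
f(D, R) = -1/2 (f(D, R) = (5 - 1*6)/2 = (5 - 6)/2 = (1/2)*(-1) = -1/2)
t(y) = 6*y**(3/2) (t(y) = (6*y)*sqrt(y) = 6*y**(3/2))
t(1/f(0, -5))*(-113) - 31 = (6*(1/(-1/2))**(3/2))*(-113) - 31 = (6*(-2)**(3/2))*(-113) - 31 = (6*(-2*I*sqrt(2)))*(-113) - 31 = -12*I*sqrt(2)*(-113) - 31 = 1356*I*sqrt(2) - 31 = -31 + 1356*I*sqrt(2)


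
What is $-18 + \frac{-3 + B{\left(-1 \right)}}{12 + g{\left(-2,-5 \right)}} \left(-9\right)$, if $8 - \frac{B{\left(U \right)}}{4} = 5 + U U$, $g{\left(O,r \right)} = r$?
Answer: $- \frac{171}{7} \approx -24.429$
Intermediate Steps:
$B{\left(U \right)} = 12 - 4 U^{2}$ ($B{\left(U \right)} = 32 - 4 \left(5 + U U\right) = 32 - 4 \left(5 + U^{2}\right) = 32 - \left(20 + 4 U^{2}\right) = 12 - 4 U^{2}$)
$-18 + \frac{-3 + B{\left(-1 \right)}}{12 + g{\left(-2,-5 \right)}} \left(-9\right) = -18 + \frac{-3 + \left(12 - 4 \left(-1\right)^{2}\right)}{12 - 5} \left(-9\right) = -18 + \frac{-3 + \left(12 - 4\right)}{7} \left(-9\right) = -18 + \left(-3 + \left(12 - 4\right)\right) \frac{1}{7} \left(-9\right) = -18 + \left(-3 + 8\right) \frac{1}{7} \left(-9\right) = -18 + 5 \cdot \frac{1}{7} \left(-9\right) = -18 + \frac{5}{7} \left(-9\right) = -18 - \frac{45}{7} = - \frac{171}{7}$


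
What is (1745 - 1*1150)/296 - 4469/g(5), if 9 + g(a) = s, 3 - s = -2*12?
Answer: -656057/2664 ≈ -246.27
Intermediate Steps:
s = 27 (s = 3 - (-2)*12 = 3 - 1*(-24) = 3 + 24 = 27)
g(a) = 18 (g(a) = -9 + 27 = 18)
(1745 - 1*1150)/296 - 4469/g(5) = (1745 - 1*1150)/296 - 4469/18 = (1745 - 1150)*(1/296) - 4469*1/18 = 595*(1/296) - 4469/18 = 595/296 - 4469/18 = -656057/2664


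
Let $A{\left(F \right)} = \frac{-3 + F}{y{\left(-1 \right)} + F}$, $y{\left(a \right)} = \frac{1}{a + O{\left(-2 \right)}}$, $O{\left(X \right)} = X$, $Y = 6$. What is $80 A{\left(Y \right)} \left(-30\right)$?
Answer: $- \frac{21600}{17} \approx -1270.6$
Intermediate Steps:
$y{\left(a \right)} = \frac{1}{-2 + a}$ ($y{\left(a \right)} = \frac{1}{a - 2} = \frac{1}{-2 + a}$)
$A{\left(F \right)} = \frac{-3 + F}{- \frac{1}{3} + F}$ ($A{\left(F \right)} = \frac{-3 + F}{\frac{1}{-2 - 1} + F} = \frac{-3 + F}{\frac{1}{-3} + F} = \frac{-3 + F}{- \frac{1}{3} + F}$)
$80 A{\left(Y \right)} \left(-30\right) = 80 \frac{3 \left(-3 + 6\right)}{-1 + 3 \cdot 6} \left(-30\right) = 80 \cdot 3 \frac{1}{-1 + 18} \cdot 3 \left(-30\right) = 80 \cdot 3 \cdot \frac{1}{17} \cdot 3 \left(-30\right) = 80 \cdot \frac{9}{17} \left(-30\right) = \frac{720}{17} \left(-30\right) = - \frac{21600}{17}$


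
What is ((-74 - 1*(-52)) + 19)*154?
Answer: -462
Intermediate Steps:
((-74 - 1*(-52)) + 19)*154 = ((-74 + 52) + 19)*154 = (-22 + 19)*154 = -3*154 = -462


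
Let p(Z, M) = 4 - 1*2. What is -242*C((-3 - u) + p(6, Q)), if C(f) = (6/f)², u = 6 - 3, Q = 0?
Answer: -1089/2 ≈ -544.50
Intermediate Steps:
u = 3
p(Z, M) = 2 (p(Z, M) = 4 - 2 = 2)
C(f) = 36/f²
-242*C((-3 - u) + p(6, Q)) = -8712/((-3 - 1*3) + 2)² = -8712/((-3 - 3) + 2)² = -8712/(-6 + 2)² = -8712/(-4)² = -8712/16 = -242*9/4 = -1089/2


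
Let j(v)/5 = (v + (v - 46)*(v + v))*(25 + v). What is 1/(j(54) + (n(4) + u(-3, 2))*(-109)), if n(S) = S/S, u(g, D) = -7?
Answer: 1/363264 ≈ 2.7528e-6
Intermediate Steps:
n(S) = 1
j(v) = 5*(25 + v)*(v + 2*v*(-46 + v)) (j(v) = 5*((v + (v - 46)*(v + v))*(25 + v)) = 5*((v + (-46 + v)*(2*v))*(25 + v)) = 5*((v + 2*v*(-46 + v))*(25 + v)) = 5*((25 + v)*(v + 2*v*(-46 + v))) = 5*(25 + v)*(v + 2*v*(-46 + v)))
1/(j(54) + (n(4) + u(-3, 2))*(-109)) = 1/(5*54*(-2275 - 41*54 + 2*54²) + (1 - 7)*(-109)) = 1/(5*54*(-2275 - 2214 + 2*2916) - 6*(-109)) = 1/(5*54*(-2275 - 2214 + 5832) + 654) = 1/(5*54*1343 + 654) = 1/(362610 + 654) = 1/363264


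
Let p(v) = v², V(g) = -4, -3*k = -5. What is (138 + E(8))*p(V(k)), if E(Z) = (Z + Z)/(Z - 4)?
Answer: 2272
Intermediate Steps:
k = 5/3 (k = -⅓*(-5) = 5/3 ≈ 1.6667)
E(Z) = 2*Z/(-4 + Z) (E(Z) = (2*Z)/(-4 + Z) = 2*Z/(-4 + Z))
(138 + E(8))*p(V(k)) = (138 + 2*8/(-4 + 8))*(-4)² = (138 + 2*8/4)*16 = (138 + 2*8*(¼))*16 = (138 + 4)*16 = 142*16 = 2272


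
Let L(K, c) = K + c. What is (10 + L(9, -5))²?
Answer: 196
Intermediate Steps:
(10 + L(9, -5))² = (10 + (9 - 5))² = (10 + 4)² = 14² = 196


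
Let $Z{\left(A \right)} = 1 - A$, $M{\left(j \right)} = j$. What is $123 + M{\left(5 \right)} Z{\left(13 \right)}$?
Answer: $63$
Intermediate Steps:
$123 + M{\left(5 \right)} Z{\left(13 \right)} = 123 + 5 \left(1 - 13\right) = 123 + 5 \left(-12\right) = 123 - 60 = 63$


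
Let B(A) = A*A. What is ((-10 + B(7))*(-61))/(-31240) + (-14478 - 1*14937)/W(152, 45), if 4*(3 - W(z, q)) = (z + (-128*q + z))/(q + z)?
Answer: -36204699051/12214840 ≈ -2964.0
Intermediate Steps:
W(z, q) = 3 - (-128*q + 2*z)/(4*(q + z)) (W(z, q) = 3 - (z + (-128*q + z))/(4*(q + z)) = 3 - (z + (z - 128*q))/(4*(q + z)) = 3 - (-128*q + 2*z)/(4*(q + z)))
B(A) = A**2
((-10 + B(7))*(-61))/(-31240) + (-14478 - 1*14937)/W(152, 45) = ((-10 + 7**2)*(-61))/(-31240) + (-14478 - 1*14937)/(((35*45 + (5/2)*152)/(45 + 152))) = ((-10 + 49)*(-61))*(-1/31240) + (-14478 - 14937)/(((1575 + 380)/197)) = (39*(-61))*(-1/31240) - 29415/((1/197)*1955) = -2379*(-1/31240) - 29415/1955/197 = 2379/31240 - 29415*197/1955 = 2379/31240 - 1158951/391 = -36204699051/12214840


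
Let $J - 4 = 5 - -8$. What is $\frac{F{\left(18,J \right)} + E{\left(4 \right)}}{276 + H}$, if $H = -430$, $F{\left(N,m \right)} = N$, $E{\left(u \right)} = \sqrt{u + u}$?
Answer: $- \frac{9}{77} - \frac{\sqrt{2}}{77} \approx -0.13525$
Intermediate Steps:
$E{\left(u \right)} = \sqrt{2} \sqrt{u}$ ($E{\left(u \right)} = \sqrt{2 u} = \sqrt{2} \sqrt{u}$)
$J = 17$ ($J = 4 + \left(5 - -8\right) = 4 + \left(5 + 8\right) = 4 + 13 = 17$)
$\frac{F{\left(18,J \right)} + E{\left(4 \right)}}{276 + H} = \frac{18 + \sqrt{2} \sqrt{4}}{276 - 430} = \frac{18 + \sqrt{2} \cdot 2}{-154} = \left(18 + 2 \sqrt{2}\right) \left(- \frac{1}{154}\right) = - \frac{9}{77} - \frac{\sqrt{2}}{77}$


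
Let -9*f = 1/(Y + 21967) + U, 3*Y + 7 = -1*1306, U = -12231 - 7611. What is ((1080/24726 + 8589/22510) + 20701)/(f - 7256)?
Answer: -186046477515645078/45397008340095815 ≈ -4.0982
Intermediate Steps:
U = -19842
Y = -1313/3 (Y = -7/3 + (-1*1306)/3 = -7/3 + (1/3)*(-1306) = -7/3 - 1306/3 = -1313/3 ≈ -437.67)
f = 427185031/193764 (f = -(1/(-1313/3 + 21967) - 19842)/9 = -(1/(64588/3) - 19842)/9 = -(3/64588 - 19842)/9 = -1/9*(-1281555093/64588) = 427185031/193764 ≈ 2204.7)
((1080/24726 + 8589/22510) + 20701)/(f - 7256) = ((1080/24726 + 8589/22510) + 20701)/(427185031/193764 - 7256) = ((1080*(1/24726) + 8589*(1/22510)) + 20701)/(-978766553/193764) = ((180/4121 + 8589/22510) + 20701)*(-193764/978766553) = (39447069/92763710 + 20701)*(-193764/978766553) = (1920341007779/92763710)*(-193764/978766553) = -186046477515645078/45397008340095815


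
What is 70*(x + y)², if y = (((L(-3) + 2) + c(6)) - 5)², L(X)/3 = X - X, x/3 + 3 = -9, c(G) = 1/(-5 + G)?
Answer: 71680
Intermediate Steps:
x = -36 (x = -9 + 3*(-9) = -9 - 27 = -36)
L(X) = 0 (L(X) = 3*(X - X) = 3*0 = 0)
y = 4 (y = (((0 + 2) + 1/(-5 + 6)) - 5)² = ((2 + 1/1) - 5)² = ((2 + 1) - 5)² = (3 - 5)² = (-2)² = 4)
70*(x + y)² = 70*(-36 + 4)² = 70*(-32)² = 70*1024 = 71680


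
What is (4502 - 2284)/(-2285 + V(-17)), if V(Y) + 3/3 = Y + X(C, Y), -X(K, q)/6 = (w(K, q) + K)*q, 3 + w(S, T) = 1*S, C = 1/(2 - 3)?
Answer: -2218/2813 ≈ -0.78848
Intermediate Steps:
C = -1 (C = 1/(-1) = -1)
w(S, T) = -3 + S (w(S, T) = -3 + 1*S = -3 + S)
X(K, q) = -6*q*(-3 + 2*K) (X(K, q) = -6*((-3 + K) + K)*q = -6*(-3 + 2*K)*q = -6*q*(-3 + 2*K))
V(Y) = -1 + 31*Y (V(Y) = -1 + (Y + 6*Y*(3 - 2*(-1))) = -1 + (Y + 6*Y*(3 + 2)) = -1 + (Y + 6*Y*5) = -1 + (Y + 30*Y) = -1 + 31*Y)
(4502 - 2284)/(-2285 + V(-17)) = (4502 - 2284)/(-2285 + (-1 + 31*(-17))) = 2218/(-2285 + (-1 - 527)) = 2218/(-2285 - 528) = 2218/(-2813) = 2218*(-1/2813) = -2218/2813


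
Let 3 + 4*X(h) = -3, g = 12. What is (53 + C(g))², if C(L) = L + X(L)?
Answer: 16129/4 ≈ 4032.3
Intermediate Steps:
X(h) = -3/2 (X(h) = -¾ + (¼)*(-3) = -¾ - ¾ = -3/2)
C(L) = -3/2 + L (C(L) = L - 3/2 = -3/2 + L)
(53 + C(g))² = (53 + (-3/2 + 12))² = (53 + 21/2)² = (127/2)² = 16129/4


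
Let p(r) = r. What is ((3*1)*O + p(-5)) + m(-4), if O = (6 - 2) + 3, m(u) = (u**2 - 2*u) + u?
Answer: 36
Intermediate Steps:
m(u) = u**2 - u
O = 7 (O = 4 + 3 = 7)
((3*1)*O + p(-5)) + m(-4) = ((3*1)*7 - 5) - 4*(-1 - 4) = (3*7 - 5) - 4*(-5) = (21 - 5) + 20 = 16 + 20 = 36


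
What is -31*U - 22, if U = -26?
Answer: 784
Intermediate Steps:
-31*U - 22 = -31*(-26) - 22 = 806 - 22 = 784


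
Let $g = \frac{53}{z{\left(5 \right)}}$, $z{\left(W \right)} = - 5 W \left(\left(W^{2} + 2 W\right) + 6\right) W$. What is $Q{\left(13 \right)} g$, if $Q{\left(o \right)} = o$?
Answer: $- \frac{689}{5125} \approx -0.13444$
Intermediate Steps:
$z{\left(W \right)} = - 5 W^{2} \left(6 + W^{2} + 2 W\right)$ ($z{\left(W \right)} = - 5 W \left(6 + W^{2} + 2 W\right) W = - 5 W^{2} \left(6 + W^{2} + 2 W\right)$)
$g = - \frac{53}{5125}$ ($g = \frac{53}{5 \cdot 5^{2} \left(-6 - 5^{2} - 10\right)} = \frac{53}{5 \cdot 25 \left(-6 - 25 - 10\right)} = \frac{53}{5 \cdot 25 \left(-41\right)} = \frac{53}{-5125} = 53 \left(- \frac{1}{5125}\right) = - \frac{53}{5125} \approx -0.010341$)
$Q{\left(13 \right)} g = 13 \left(- \frac{53}{5125}\right) = - \frac{689}{5125}$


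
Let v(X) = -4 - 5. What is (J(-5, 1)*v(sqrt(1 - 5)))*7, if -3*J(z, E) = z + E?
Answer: -84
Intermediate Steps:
J(z, E) = -E/3 - z/3 (J(z, E) = -(z + E)/3 = -(E + z)/3 = -E/3 - z/3)
v(X) = -9
(J(-5, 1)*v(sqrt(1 - 5)))*7 = ((-1/3*1 - 1/3*(-5))*(-9))*7 = ((-1/3 + 5/3)*(-9))*7 = ((4/3)*(-9))*7 = -12*7 = -84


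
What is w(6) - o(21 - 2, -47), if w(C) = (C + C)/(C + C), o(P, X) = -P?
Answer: 20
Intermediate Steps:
w(C) = 1 (w(C) = (2*C)/((2*C)) = (2*C)*(1/(2*C)) = 1)
w(6) - o(21 - 2, -47) = 1 - (-1)*(21 - 2) = 1 - (-1)*19 = 1 - 1*(-19) = 1 + 19 = 20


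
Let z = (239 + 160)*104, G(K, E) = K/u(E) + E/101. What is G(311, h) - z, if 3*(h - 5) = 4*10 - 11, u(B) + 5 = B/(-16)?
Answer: -893831120/21513 ≈ -41548.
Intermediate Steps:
u(B) = -5 - B/16 (u(B) = -5 + B/(-16) = -5 + B*(-1/16) = -5 - B/16)
h = 44/3 (h = 5 + (4*10 - 11)/3 = 5 + (40 - 11)/3 = 5 + (1/3)*29 = 5 + 29/3 = 44/3 ≈ 14.667)
G(K, E) = E/101 + K/(-5 - E/16) (G(K, E) = K/(-5 - E/16) + E/101 = E/101 + K/(-5 - E/16))
z = 41496 (z = 399*104 = 41496)
G(311, h) - z = (-1616*311 + 44*(80 + 44/3)/3)/(101*(80 + 44/3)) - 1*41496 = (-502576 + (44/3)*(284/3))/(101*(284/3)) - 41496 = (1/101)*(3/284)*(-502576 + 12496/9) - 41496 = (1/101)*(3/284)*(-4510688/9) - 41496 = -1127672/21513 - 41496 = -893831120/21513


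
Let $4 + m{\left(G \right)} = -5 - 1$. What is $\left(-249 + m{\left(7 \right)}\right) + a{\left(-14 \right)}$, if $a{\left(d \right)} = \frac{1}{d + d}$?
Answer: $- \frac{7253}{28} \approx -259.04$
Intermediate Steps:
$m{\left(G \right)} = -10$ ($m{\left(G \right)} = -4 - 6 = -10$)
$a{\left(d \right)} = \frac{1}{2 d}$
$\left(-249 + m{\left(7 \right)}\right) + a{\left(-14 \right)} = \left(-249 - 10\right) + \frac{1}{2 \left(-14\right)} = -259 + \frac{1}{2} \left(- \frac{1}{14}\right) = -259 - \frac{1}{28} = - \frac{7253}{28}$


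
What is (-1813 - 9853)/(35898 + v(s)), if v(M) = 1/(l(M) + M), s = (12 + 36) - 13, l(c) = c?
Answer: -816620/2512861 ≈ -0.32498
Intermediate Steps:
s = 35 (s = 48 - 13 = 35)
v(M) = 1/(2*M) (v(M) = 1/(M + M) = 1/(2*M))
(-1813 - 9853)/(35898 + v(s)) = (-1813 - 9853)/(35898 + (½)/35) = -11666/(35898 + (½)*(1/35)) = -11666/(35898 + 1/70) = -11666/2512861/70 = -11666*70/2512861 = -816620/2512861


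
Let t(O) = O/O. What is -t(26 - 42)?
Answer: -1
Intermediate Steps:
t(O) = 1
-t(26 - 42) = -1*1 = -1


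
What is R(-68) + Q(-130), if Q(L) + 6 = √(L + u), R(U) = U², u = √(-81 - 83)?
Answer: 4618 + √(-130 + 2*I*√41) ≈ 4618.6 + 11.416*I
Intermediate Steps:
u = 2*I*√41 (u = √(-164) = 2*I*√41 ≈ 12.806*I)
Q(L) = -6 + √(L + 2*I*√41)
R(-68) + Q(-130) = (-68)² + (-6 + √(-130 + 2*I*√41)) = 4624 + (-6 + √(-130 + 2*I*√41)) = 4618 + √(-130 + 2*I*√41)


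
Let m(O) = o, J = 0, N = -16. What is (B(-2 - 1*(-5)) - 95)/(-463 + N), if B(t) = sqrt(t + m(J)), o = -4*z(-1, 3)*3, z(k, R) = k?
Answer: 95/479 - sqrt(15)/479 ≈ 0.19024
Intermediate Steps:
o = 12 (o = -4*(-1)*3 = 4*3 = 12)
m(O) = 12
B(t) = sqrt(12 + t) (B(t) = sqrt(t + 12) = sqrt(12 + t))
(B(-2 - 1*(-5)) - 95)/(-463 + N) = (sqrt(12 + (-2 - 1*(-5))) - 95)/(-463 - 16) = (sqrt(12 + (-2 + 5)) - 95)/(-479) = (sqrt(12 + 3) - 95)*(-1/479) = (sqrt(15) - 95)*(-1/479) = (-95 + sqrt(15))*(-1/479) = 95/479 - sqrt(15)/479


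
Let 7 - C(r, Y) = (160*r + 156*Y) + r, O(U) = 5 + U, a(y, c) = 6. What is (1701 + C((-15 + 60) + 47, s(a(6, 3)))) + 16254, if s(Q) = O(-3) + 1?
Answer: 2682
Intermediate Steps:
s(Q) = 3 (s(Q) = (5 - 3) + 1 = 2 + 1 = 3)
C(r, Y) = 7 - 161*r - 156*Y (C(r, Y) = 7 - ((160*r + 156*Y) + r) = 7 - ((156*Y + 160*r) + r) = 7 - (156*Y + 161*r) = 7 + (-161*r - 156*Y) = 7 - 161*r - 156*Y)
(1701 + C((-15 + 60) + 47, s(a(6, 3)))) + 16254 = (1701 + (7 - 161*((-15 + 60) + 47) - 156*3)) + 16254 = (1701 + (7 - 161*(45 + 47) - 468)) + 16254 = (1701 + (7 - 161*92 - 468)) + 16254 = (1701 + (7 - 14812 - 468)) + 16254 = (1701 - 15273) + 16254 = -13572 + 16254 = 2682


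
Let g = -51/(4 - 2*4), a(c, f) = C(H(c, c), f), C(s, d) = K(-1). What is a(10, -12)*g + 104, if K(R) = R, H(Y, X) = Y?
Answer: 365/4 ≈ 91.250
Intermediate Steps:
C(s, d) = -1
a(c, f) = -1
g = 51/4 (g = -51/(4 - 8) = -51/(-4) = -51*(-¼) = 51/4 ≈ 12.750)
a(10, -12)*g + 104 = -1*51/4 + 104 = -51/4 + 104 = 365/4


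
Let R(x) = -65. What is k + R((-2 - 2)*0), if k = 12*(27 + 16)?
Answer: 451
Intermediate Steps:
k = 516 (k = 12*43 = 516)
k + R((-2 - 2)*0) = 516 - 65 = 451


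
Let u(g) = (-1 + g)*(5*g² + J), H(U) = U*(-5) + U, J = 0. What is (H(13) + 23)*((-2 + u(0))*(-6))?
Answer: -348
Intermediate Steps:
H(U) = -4*U (H(U) = -5*U + U = -4*U)
u(g) = 5*g²*(-1 + g) (u(g) = (-1 + g)*(5*g² + 0) = (-1 + g)*(5*g²) = 5*g²*(-1 + g))
(H(13) + 23)*((-2 + u(0))*(-6)) = (-4*13 + 23)*((-2 + 5*0²*(-1 + 0))*(-6)) = (-52 + 23)*((-2 + 5*0*(-1))*(-6)) = -29*(-2 + 0)*(-6) = -(-58)*(-6) = -29*12 = -348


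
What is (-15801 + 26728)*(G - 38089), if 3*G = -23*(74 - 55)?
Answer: -1253370608/3 ≈ -4.1779e+8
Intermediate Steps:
G = -437/3 (G = (-23*(74 - 55))/3 = (-23*19)/3 = (1/3)*(-437) = -437/3 ≈ -145.67)
(-15801 + 26728)*(G - 38089) = (-15801 + 26728)*(-437/3 - 38089) = 10927*(-114704/3) = -1253370608/3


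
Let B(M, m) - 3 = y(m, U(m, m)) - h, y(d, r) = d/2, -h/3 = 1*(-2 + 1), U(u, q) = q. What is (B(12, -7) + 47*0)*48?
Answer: -168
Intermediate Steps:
h = 3 (h = -3*(-2 + 1) = -3*(-1) = 3)
y(d, r) = d/2 (y(d, r) = d*(½) = d/2)
B(M, m) = m/2 (B(M, m) = 3 + (m/2 - 1*3) = 3 + (m/2 - 3) = 3 + (-3 + m/2) = m/2)
(B(12, -7) + 47*0)*48 = ((½)*(-7) + 47*0)*48 = (-7/2 + 0)*48 = -7/2*48 = -168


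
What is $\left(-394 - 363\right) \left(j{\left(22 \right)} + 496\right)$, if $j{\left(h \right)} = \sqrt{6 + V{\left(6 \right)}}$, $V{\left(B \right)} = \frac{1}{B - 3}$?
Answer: $-375472 - \frac{757 \sqrt{57}}{3} \approx -3.7738 \cdot 10^{5}$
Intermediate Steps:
$V{\left(B \right)} = \frac{1}{-3 + B}$
$j{\left(h \right)} = \frac{\sqrt{57}}{3}$ ($j{\left(h \right)} = \sqrt{6 + \frac{1}{-3 + 6}} = \sqrt{6 + \frac{1}{3}} = \sqrt{\frac{19}{3}} = \frac{\sqrt{57}}{3}$)
$\left(-394 - 363\right) \left(j{\left(22 \right)} + 496\right) = \left(-394 - 363\right) \left(\frac{\sqrt{57}}{3} + 496\right) = - 757 \left(496 + \frac{\sqrt{57}}{3}\right) = -375472 - \frac{757 \sqrt{57}}{3}$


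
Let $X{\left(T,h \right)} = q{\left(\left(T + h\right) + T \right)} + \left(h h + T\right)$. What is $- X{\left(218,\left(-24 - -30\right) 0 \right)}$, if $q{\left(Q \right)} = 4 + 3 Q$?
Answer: $-1530$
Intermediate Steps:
$X{\left(T,h \right)} = 4 + h^{2} + 3 h + 7 T$ ($X{\left(T,h \right)} = \left(4 + 3 \left(\left(T + h\right) + T\right)\right) + \left(h h + T\right) = \left(4 + 3 \left(h + 2 T\right)\right) + \left(h^{2} + T\right) = \left(4 + \left(3 h + 6 T\right)\right) + \left(T + h^{2}\right) = \left(4 + 3 h + 6 T\right) + \left(T + h^{2}\right) = 4 + h^{2} + 3 h + 7 T$)
$- X{\left(218,\left(-24 - -30\right) 0 \right)} = - (4 + \left(\left(-24 - -30\right) 0\right)^{2} + 3 \left(-24 - -30\right) 0 + 7 \cdot 218) = - (4 + \left(\left(-24 + 30\right) 0\right)^{2} + 3 \left(-24 + 30\right) 0 + 1526) = - (4 + \left(6 \cdot 0\right)^{2} + 3 \cdot 6 \cdot 0 + 1526) = - (4 + 0^{2} + 3 \cdot 0 + 1526) = - (4 + 0 + 0 + 1526) = \left(-1\right) 1530 = -1530$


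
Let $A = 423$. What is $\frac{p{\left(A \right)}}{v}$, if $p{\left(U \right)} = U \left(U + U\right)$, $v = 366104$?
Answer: $\frac{178929}{183052} \approx 0.97748$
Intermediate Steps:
$p{\left(U \right)} = 2 U^{2}$ ($p{\left(U \right)} = U 2 U = 2 U^{2}$)
$\frac{p{\left(A \right)}}{v} = \frac{2 \cdot 423^{2}}{366104} = 2 \cdot 178929 \cdot \frac{1}{366104} = 357858 \cdot \frac{1}{366104} = \frac{178929}{183052}$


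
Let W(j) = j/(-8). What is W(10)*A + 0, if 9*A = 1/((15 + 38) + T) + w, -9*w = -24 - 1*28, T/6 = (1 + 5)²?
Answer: -69985/87156 ≈ -0.80299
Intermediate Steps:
T = 216 (T = 6*(1 + 5)² = 6*6² = 6*36 = 216)
W(j) = -j/8 (W(j) = j*(-⅛) = -j/8)
w = 52/9 (w = -(-24 - 1*28)/9 = -(-24 - 28)/9 = -⅑*(-52) = 52/9 ≈ 5.7778)
A = 13997/21789 (A = (1/((15 + 38) + 216) + 52/9)/9 = (1/(53 + 216) + 52/9)/9 = (1/269 + 52/9)/9 = (⅑)*(13997/2421) = 13997/21789 ≈ 0.64239)
W(10)*A + 0 = -⅛*10*(13997/21789) + 0 = -5/4*13997/21789 + 0 = -69985/87156 + 0 = -69985/87156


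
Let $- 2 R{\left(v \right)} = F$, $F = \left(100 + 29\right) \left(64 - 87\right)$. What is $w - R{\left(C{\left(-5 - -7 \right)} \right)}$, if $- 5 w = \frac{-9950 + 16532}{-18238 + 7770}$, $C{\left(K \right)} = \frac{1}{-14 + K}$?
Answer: $- \frac{19409952}{13085} \approx -1483.4$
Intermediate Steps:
$w = \frac{3291}{26170}$ ($w = - \frac{\left(-9950 + 16532\right) \frac{1}{-18238 + 7770}}{5} = - \frac{6582 \frac{1}{-10468}}{5} = - \frac{6582 \left(- \frac{1}{10468}\right)}{5} = \left(- \frac{1}{5}\right) \left(- \frac{3291}{5234}\right) = \frac{3291}{26170} \approx 0.12575$)
$F = -2967$ ($F = 129 \left(-23\right) = -2967$)
$R{\left(v \right)} = \frac{2967}{2}$ ($R{\left(v \right)} = \left(- \frac{1}{2}\right) \left(-2967\right) = \frac{2967}{2}$)
$w - R{\left(C{\left(-5 - -7 \right)} \right)} = \frac{3291}{26170} - \frac{2967}{2} = - \frac{19409952}{13085}$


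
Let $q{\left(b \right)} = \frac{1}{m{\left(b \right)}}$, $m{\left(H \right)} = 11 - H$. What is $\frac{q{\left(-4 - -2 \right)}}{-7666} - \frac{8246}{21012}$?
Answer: $- \frac{102725110}{261751737} \approx -0.39245$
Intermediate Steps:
$q{\left(b \right)} = \frac{1}{11 - b}$
$\frac{q{\left(-4 - -2 \right)}}{-7666} - \frac{8246}{21012} = \frac{\left(-1\right) \frac{1}{-11 - 2}}{-7666} - \frac{8246}{21012} = - \frac{1}{-11 + \left(-4 + 2\right)} \left(- \frac{1}{7666}\right) - \frac{4123}{10506} = - \frac{1}{-11 - 2} \left(- \frac{1}{7666}\right) - \frac{4123}{10506} = - \frac{1}{-13} \left(- \frac{1}{7666}\right) - \frac{4123}{10506} = \left(-1\right) \left(- \frac{1}{13}\right) \left(- \frac{1}{7666}\right) - \frac{4123}{10506} = \frac{1}{13} \left(- \frac{1}{7666}\right) - \frac{4123}{10506} = - \frac{1}{99658} - \frac{4123}{10506} = - \frac{102725110}{261751737}$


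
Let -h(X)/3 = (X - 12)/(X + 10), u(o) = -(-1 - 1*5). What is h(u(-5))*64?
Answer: 72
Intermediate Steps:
u(o) = 6 (u(o) = -(-1 - 5) = -1*(-6) = 6)
h(X) = -3*(-12 + X)/(10 + X) (h(X) = -3*(X - 12)/(X + 10) = -3*(-12 + X)/(10 + X))
h(u(-5))*64 = (3*(12 - 1*6)/(10 + 6))*64 = (3*(12 - 6)/16)*64 = (3*(1/16)*6)*64 = (9/8)*64 = 72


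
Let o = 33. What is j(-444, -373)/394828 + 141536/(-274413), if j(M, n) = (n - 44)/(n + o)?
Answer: -18999893344499/36837618227760 ≈ -0.51577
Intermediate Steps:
j(M, n) = (-44 + n)/(33 + n) (j(M, n) = (n - 44)/(n + 33) = (-44 + n)/(33 + n))
j(-444, -373)/394828 + 141536/(-274413) = ((-44 - 373)/(33 - 373))/394828 + 141536/(-274413) = (-417/(-340))*(1/394828) + 141536*(-1/274413) = -1/340*(-417)*(1/394828) - 141536/274413 = (417/340)*(1/394828) - 141536/274413 = 417/134241520 - 141536/274413 = -18999893344499/36837618227760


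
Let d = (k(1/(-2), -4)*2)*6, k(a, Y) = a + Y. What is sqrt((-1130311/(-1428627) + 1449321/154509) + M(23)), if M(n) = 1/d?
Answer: sqrt(1978758634116132829122978)/441471458286 ≈ 3.1864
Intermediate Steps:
k(a, Y) = Y + a
d = -54 (d = ((-4 + 1/(-2))*2)*6 = ((-4 - 1/2)*2)*6 = -9/2*2*6 = -9*6 = -54)
M(n) = -1/54 (M(n) = 1/(-54) = -1/54)
sqrt((-1130311/(-1428627) + 1449321/154509) + M(23)) = sqrt((-1130311/(-1428627) + 1449321/154509) - 1/54) = sqrt((-1130311*(-1/1428627) + 1449321*(1/154509)) - 1/54) = sqrt((1130311/1428627 + 483107/51503) - 1/54) = sqrt(748394111522/73578576381 - 1/54) = sqrt(13446567815269/1324414374858) = sqrt(1978758634116132829122978)/441471458286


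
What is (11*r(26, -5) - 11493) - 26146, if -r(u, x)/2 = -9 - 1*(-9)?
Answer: -37639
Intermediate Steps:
r(u, x) = 0 (r(u, x) = -2*(-9 - 1*(-9)) = -2*(-9 + 9) = -2*0 = 0)
(11*r(26, -5) - 11493) - 26146 = (11*0 - 11493) - 26146 = (0 - 11493) - 26146 = -11493 - 26146 = -37639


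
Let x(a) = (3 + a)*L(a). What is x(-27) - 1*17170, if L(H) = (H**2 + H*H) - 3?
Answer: -52090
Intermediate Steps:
L(H) = -3 + 2*H**2 (L(H) = (H**2 + H**2) - 3 = 2*H**2 - 3 = -3 + 2*H**2)
x(a) = (-3 + 2*a**2)*(3 + a) (x(a) = (3 + a)*(-3 + 2*a**2) = (-3 + 2*a**2)*(3 + a))
x(-27) - 1*17170 = (-3 + 2*(-27)**2)*(3 - 27) - 1*17170 = (-3 + 2*729)*(-24) - 17170 = (-3 + 1458)*(-24) - 17170 = 1455*(-24) - 17170 = -34920 - 17170 = -52090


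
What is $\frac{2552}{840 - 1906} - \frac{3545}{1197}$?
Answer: $- \frac{3416857}{638001} \approx -5.3556$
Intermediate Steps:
$\frac{2552}{840 - 1906} - \frac{3545}{1197} = \frac{2552}{-1066} - \frac{3545}{1197} = 2552 \left(- \frac{1}{1066}\right) - \frac{3545}{1197} = - \frac{1276}{533} - \frac{3545}{1197} = - \frac{3416857}{638001}$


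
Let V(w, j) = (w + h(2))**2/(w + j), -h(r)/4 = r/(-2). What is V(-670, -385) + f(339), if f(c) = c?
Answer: -85911/1055 ≈ -81.432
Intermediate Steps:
h(r) = 2*r (h(r) = -4*r/(-2) = -4*r*(-1)/2 = -(-2)*r = 2*r)
V(w, j) = (4 + w)**2/(j + w) (V(w, j) = (w + 2*2)**2/(w + j) = (w + 4)**2/(j + w) = (4 + w)**2/(j + w))
V(-670, -385) + f(339) = (4 - 670)**2/(-385 - 670) + 339 = (-666)**2/(-1055) + 339 = 443556*(-1/1055) + 339 = -443556/1055 + 339 = -85911/1055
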